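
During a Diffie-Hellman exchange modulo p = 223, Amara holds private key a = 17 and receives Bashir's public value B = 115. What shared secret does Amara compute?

Shared key K = 115^17 mod 223.
115^1 ≡ 115 (mod 223)
115^2 = (115^1)^2 ≡ 115^2 = 13225 ≡ 68 (mod 223)
115^4 = (115^2)^2 ≡ 68^2 = 4624 ≡ 164 (mod 223)
115^8 = (115^4)^2 ≡ 164^2 = 26896 ≡ 136 (mod 223)
115^16 = (115^8)^2 ≡ 136^2 = 18496 ≡ 210 (mod 223)
115^17 = 115^16 · 115^1 ≡ 210 · 115 ≡ 66 (mod 223).

66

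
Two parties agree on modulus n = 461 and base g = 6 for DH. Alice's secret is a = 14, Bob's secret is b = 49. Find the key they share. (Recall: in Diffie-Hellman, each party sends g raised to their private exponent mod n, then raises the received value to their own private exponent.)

408

Bob sends B = g^b mod n = 6^49 mod 461.
6^1 ≡ 6 (mod 461)
6^2 = (6^1)^2 ≡ 6^2 = 36 ≡ 36 (mod 461)
6^4 = (6^2)^2 ≡ 36^2 = 1296 ≡ 374 (mod 461)
6^8 = (6^4)^2 ≡ 374^2 = 139876 ≡ 193 (mod 461)
6^16 = (6^8)^2 ≡ 193^2 = 37249 ≡ 369 (mod 461)
6^32 = (6^16)^2 ≡ 369^2 = 136161 ≡ 166 (mod 461)
6^49 = 6^32 · 6^16 · 6^1 ≡ 166 · 369 · 6 ≡ 107 (mod 461).
So B = 107. Alice then computes K = B^a mod n = 107^14 mod 461.
107^1 ≡ 107 (mod 461)
107^2 = (107^1)^2 ≡ 107^2 = 11449 ≡ 385 (mod 461)
107^4 = (107^2)^2 ≡ 385^2 = 148225 ≡ 244 (mod 461)
107^8 = (107^4)^2 ≡ 244^2 = 59536 ≡ 67 (mod 461)
107^14 = 107^8 · 107^4 · 107^2 ≡ 67 · 244 · 385 ≡ 408 (mod 461).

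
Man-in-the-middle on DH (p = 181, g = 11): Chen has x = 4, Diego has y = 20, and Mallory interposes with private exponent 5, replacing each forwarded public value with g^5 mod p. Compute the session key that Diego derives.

Diego receives Mallory's public value M = 11^5 mod 181 instead of the honest one.
11^1 ≡ 11 (mod 181)
11^2 = (11^1)^2 ≡ 11^2 = 121 ≡ 121 (mod 181)
11^4 = (11^2)^2 ≡ 121^2 = 14641 ≡ 161 (mod 181)
11^5 = 11^4 · 11^1 ≡ 161 · 11 ≡ 142 (mod 181).
So M = 142. Diego computes K = M^20 mod 181.
142^1 ≡ 142 (mod 181)
142^2 = (142^1)^2 ≡ 142^2 = 20164 ≡ 73 (mod 181)
142^4 = (142^2)^2 ≡ 73^2 = 5329 ≡ 80 (mod 181)
142^8 = (142^4)^2 ≡ 80^2 = 6400 ≡ 65 (mod 181)
142^16 = (142^8)^2 ≡ 65^2 = 4225 ≡ 62 (mod 181)
142^20 = 142^16 · 142^4 ≡ 62 · 80 ≡ 73 (mod 181).

73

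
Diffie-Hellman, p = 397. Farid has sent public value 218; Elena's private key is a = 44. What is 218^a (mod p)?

Shared key K = 218^44 mod 397.
218^1 ≡ 218 (mod 397)
218^2 = (218^1)^2 ≡ 218^2 = 47524 ≡ 281 (mod 397)
218^4 = (218^2)^2 ≡ 281^2 = 78961 ≡ 355 (mod 397)
218^8 = (218^4)^2 ≡ 355^2 = 126025 ≡ 176 (mod 397)
218^16 = (218^8)^2 ≡ 176^2 = 30976 ≡ 10 (mod 397)
218^32 = (218^16)^2 ≡ 10^2 = 100 ≡ 100 (mod 397)
218^44 = 218^32 · 218^8 · 218^4 ≡ 100 · 176 · 355 ≡ 14 (mod 397).

14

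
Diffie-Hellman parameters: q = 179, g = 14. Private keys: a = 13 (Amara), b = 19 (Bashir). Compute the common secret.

Amara sends A = g^a mod q = 14^13 mod 179.
14^1 ≡ 14 (mod 179)
14^2 = (14^1)^2 ≡ 14^2 = 196 ≡ 17 (mod 179)
14^4 = (14^2)^2 ≡ 17^2 = 289 ≡ 110 (mod 179)
14^8 = (14^4)^2 ≡ 110^2 = 12100 ≡ 107 (mod 179)
14^13 = 14^8 · 14^4 · 14^1 ≡ 107 · 110 · 14 ≡ 100 (mod 179).
So A = 100. Bashir then computes K = A^b mod q = 100^19 mod 179.
100^1 ≡ 100 (mod 179)
100^2 = (100^1)^2 ≡ 100^2 = 10000 ≡ 155 (mod 179)
100^4 = (100^2)^2 ≡ 155^2 = 24025 ≡ 39 (mod 179)
100^8 = (100^4)^2 ≡ 39^2 = 1521 ≡ 89 (mod 179)
100^16 = (100^8)^2 ≡ 89^2 = 7921 ≡ 45 (mod 179)
100^19 = 100^16 · 100^2 · 100^1 ≡ 45 · 155 · 100 ≡ 116 (mod 179).

116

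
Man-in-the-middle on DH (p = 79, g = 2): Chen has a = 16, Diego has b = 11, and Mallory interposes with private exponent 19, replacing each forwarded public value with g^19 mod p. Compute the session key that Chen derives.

Chen receives Mallory's public value M = 2^19 mod 79 instead of the honest one.
2^1 ≡ 2 (mod 79)
2^2 = (2^1)^2 ≡ 2^2 = 4 ≡ 4 (mod 79)
2^4 = (2^2)^2 ≡ 4^2 = 16 ≡ 16 (mod 79)
2^8 = (2^4)^2 ≡ 16^2 = 256 ≡ 19 (mod 79)
2^16 = (2^8)^2 ≡ 19^2 = 361 ≡ 45 (mod 79)
2^19 = 2^16 · 2^2 · 2^1 ≡ 45 · 4 · 2 ≡ 44 (mod 79).
So M = 44. Chen computes K = M^16 mod 79.
44^1 ≡ 44 (mod 79)
44^2 = (44^1)^2 ≡ 44^2 = 1936 ≡ 40 (mod 79)
44^4 = (44^2)^2 ≡ 40^2 = 1600 ≡ 20 (mod 79)
44^8 = (44^4)^2 ≡ 20^2 = 400 ≡ 5 (mod 79)
44^16 = (44^8)^2 ≡ 5^2 = 25 ≡ 25 (mod 79)

25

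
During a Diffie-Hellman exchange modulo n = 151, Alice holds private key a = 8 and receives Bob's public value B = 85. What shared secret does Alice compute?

38

Shared key K = 85^8 mod 151.
85^1 ≡ 85 (mod 151)
85^2 = (85^1)^2 ≡ 85^2 = 7225 ≡ 128 (mod 151)
85^4 = (85^2)^2 ≡ 128^2 = 16384 ≡ 76 (mod 151)
85^8 = (85^4)^2 ≡ 76^2 = 5776 ≡ 38 (mod 151)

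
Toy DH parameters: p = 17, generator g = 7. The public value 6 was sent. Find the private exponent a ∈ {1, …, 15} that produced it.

Try successive powers of 7 modulo 17:
7^1 ≡ 7
7^2 ≡ 15
7^3 ≡ 3
7^4 ≡ 4
7^5 ≡ 11
7^6 ≡ 9
7^7 ≡ 12
7^8 ≡ 16
7^9 ≡ 10
7^10 ≡ 2
7^11 ≡ 14
7^12 ≡ 13
7^13 ≡ 6
Found: a = 13.

13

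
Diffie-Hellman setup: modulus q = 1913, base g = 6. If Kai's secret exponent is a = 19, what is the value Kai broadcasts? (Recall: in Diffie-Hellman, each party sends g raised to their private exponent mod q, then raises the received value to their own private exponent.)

864

Public value = 6^19 mod 1913.
6^1 ≡ 6 (mod 1913)
6^2 = (6^1)^2 ≡ 6^2 = 36 ≡ 36 (mod 1913)
6^4 = (6^2)^2 ≡ 36^2 = 1296 ≡ 1296 (mod 1913)
6^8 = (6^4)^2 ≡ 1296^2 = 1679616 ≡ 2 (mod 1913)
6^16 = (6^8)^2 ≡ 2^2 = 4 ≡ 4 (mod 1913)
6^19 = 6^16 · 6^2 · 6^1 ≡ 4 · 36 · 6 ≡ 864 (mod 1913).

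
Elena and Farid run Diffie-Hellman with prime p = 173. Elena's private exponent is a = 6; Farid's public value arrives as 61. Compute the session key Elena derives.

Shared key K = 61^6 mod 173.
61^1 ≡ 61 (mod 173)
61^2 = (61^1)^2 ≡ 61^2 = 3721 ≡ 88 (mod 173)
61^4 = (61^2)^2 ≡ 88^2 = 7744 ≡ 132 (mod 173)
61^6 = 61^4 · 61^2 ≡ 132 · 88 ≡ 25 (mod 173).

25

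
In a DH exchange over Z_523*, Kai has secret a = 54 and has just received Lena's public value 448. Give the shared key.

Shared key K = 448^54 mod 523.
448^1 ≡ 448 (mod 523)
448^2 = (448^1)^2 ≡ 448^2 = 200704 ≡ 395 (mod 523)
448^4 = (448^2)^2 ≡ 395^2 = 156025 ≡ 171 (mod 523)
448^8 = (448^4)^2 ≡ 171^2 = 29241 ≡ 476 (mod 523)
448^16 = (448^8)^2 ≡ 476^2 = 226576 ≡ 117 (mod 523)
448^32 = (448^16)^2 ≡ 117^2 = 13689 ≡ 91 (mod 523)
448^54 = 448^32 · 448^16 · 448^4 · 448^2 ≡ 91 · 117 · 171 · 395 ≡ 465 (mod 523).

465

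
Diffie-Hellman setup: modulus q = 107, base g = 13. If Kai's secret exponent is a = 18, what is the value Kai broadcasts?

41

Public value = 13^18 (mod 107).
13^1 ≡ 13 (mod 107)
13^2 = (13^1)^2 ≡ 13^2 = 169 ≡ 62 (mod 107)
13^4 = (13^2)^2 ≡ 62^2 = 3844 ≡ 99 (mod 107)
13^8 = (13^4)^2 ≡ 99^2 = 9801 ≡ 64 (mod 107)
13^16 = (13^8)^2 ≡ 64^2 = 4096 ≡ 30 (mod 107)
13^18 = 13^16 · 13^2 ≡ 30 · 62 ≡ 41 (mod 107).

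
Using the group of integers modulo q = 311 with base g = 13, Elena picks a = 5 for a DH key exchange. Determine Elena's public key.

Public value = 13^5 (mod 311).
13^1 ≡ 13 (mod 311)
13^2 = (13^1)^2 ≡ 13^2 = 169 ≡ 169 (mod 311)
13^4 = (13^2)^2 ≡ 169^2 = 28561 ≡ 260 (mod 311)
13^5 = 13^4 · 13^1 ≡ 260 · 13 ≡ 270 (mod 311).

270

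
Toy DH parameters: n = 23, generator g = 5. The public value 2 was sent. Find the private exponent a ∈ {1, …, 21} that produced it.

2

Try successive powers of 5 modulo 23:
5^1 ≡ 5
5^2 ≡ 2
Found: a = 2.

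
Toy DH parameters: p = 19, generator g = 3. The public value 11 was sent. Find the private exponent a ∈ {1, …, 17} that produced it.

12

Try successive powers of 3 modulo 19:
3^1 ≡ 3
3^2 ≡ 9
3^3 ≡ 8
3^4 ≡ 5
3^5 ≡ 15
3^6 ≡ 7
3^7 ≡ 2
3^8 ≡ 6
3^9 ≡ 18
3^10 ≡ 16
3^11 ≡ 10
3^12 ≡ 11
Found: a = 12.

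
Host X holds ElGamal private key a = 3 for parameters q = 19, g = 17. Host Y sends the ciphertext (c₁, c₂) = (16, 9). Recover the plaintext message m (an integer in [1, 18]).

6

Shared mask s = c₁^a mod q = 16^3 mod 19.
16^1 ≡ 16 (mod 19)
16^2 = (16^1)^2 ≡ 16^2 = 256 ≡ 9 (mod 19)
16^3 = 16^2 · 16^1 ≡ 9 · 16 ≡ 11 (mod 19).
So s = 11; s⁻¹ ≡ 7 (mod 19).
m = c₂ · s⁻¹ mod 19 = 9 · 7 mod 19 = 6.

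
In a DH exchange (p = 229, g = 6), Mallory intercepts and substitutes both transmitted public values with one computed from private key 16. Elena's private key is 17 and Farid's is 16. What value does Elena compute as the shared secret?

144

Elena receives Mallory's public value M = 6^16 mod 229 instead of the honest one.
6^1 ≡ 6 (mod 229)
6^2 = (6^1)^2 ≡ 6^2 = 36 ≡ 36 (mod 229)
6^4 = (6^2)^2 ≡ 36^2 = 1296 ≡ 151 (mod 229)
6^8 = (6^4)^2 ≡ 151^2 = 22801 ≡ 130 (mod 229)
6^16 = (6^8)^2 ≡ 130^2 = 16900 ≡ 183 (mod 229)
So M = 183. Elena computes K = M^17 mod 229.
183^1 ≡ 183 (mod 229)
183^2 = (183^1)^2 ≡ 183^2 = 33489 ≡ 55 (mod 229)
183^4 = (183^2)^2 ≡ 55^2 = 3025 ≡ 48 (mod 229)
183^8 = (183^4)^2 ≡ 48^2 = 2304 ≡ 14 (mod 229)
183^16 = (183^8)^2 ≡ 14^2 = 196 ≡ 196 (mod 229)
183^17 = 183^16 · 183^1 ≡ 196 · 183 ≡ 144 (mod 229).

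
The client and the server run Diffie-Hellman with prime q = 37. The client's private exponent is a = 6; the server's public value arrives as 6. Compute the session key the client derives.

Shared key K = 6^6 mod 37.
6^1 ≡ 6 (mod 37)
6^2 = (6^1)^2 ≡ 6^2 = 36 ≡ 36 (mod 37)
6^4 = (6^2)^2 ≡ 36^2 = 1296 ≡ 1 (mod 37)
6^6 = 6^4 · 6^2 ≡ 1 · 36 ≡ 36 (mod 37).

36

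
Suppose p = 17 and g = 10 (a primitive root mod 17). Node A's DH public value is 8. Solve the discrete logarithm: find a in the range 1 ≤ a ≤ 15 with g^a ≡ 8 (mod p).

14

Try successive powers of 10 modulo 17:
10^1 ≡ 10
10^2 ≡ 15
10^3 ≡ 14
10^4 ≡ 4
10^5 ≡ 6
10^6 ≡ 9
10^7 ≡ 5
10^8 ≡ 16
10^9 ≡ 7
10^10 ≡ 2
10^11 ≡ 3
10^12 ≡ 13
10^13 ≡ 11
10^14 ≡ 8
Found: a = 14.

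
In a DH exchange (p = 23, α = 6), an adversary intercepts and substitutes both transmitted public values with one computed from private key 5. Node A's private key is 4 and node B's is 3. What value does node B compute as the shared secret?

8

Node B receives an adversary's public value M = 6^5 mod 23 instead of the honest one.
6^1 ≡ 6 (mod 23)
6^2 = (6^1)^2 ≡ 6^2 = 36 ≡ 13 (mod 23)
6^4 = (6^2)^2 ≡ 13^2 = 169 ≡ 8 (mod 23)
6^5 = 6^4 · 6^1 ≡ 8 · 6 ≡ 2 (mod 23).
So M = 2. Node B computes K = M^3 mod 23.
2^1 ≡ 2 (mod 23)
2^2 = (2^1)^2 ≡ 2^2 = 4 ≡ 4 (mod 23)
2^3 = 2^2 · 2^1 ≡ 4 · 2 ≡ 8 (mod 23).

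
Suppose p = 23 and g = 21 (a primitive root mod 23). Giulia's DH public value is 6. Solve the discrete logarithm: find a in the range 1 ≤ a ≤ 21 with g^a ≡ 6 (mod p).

Try successive powers of 21 modulo 23:
21^1 ≡ 21
21^2 ≡ 4
21^3 ≡ 15
21^4 ≡ 16
21^5 ≡ 14
21^6 ≡ 18
21^7 ≡ 10
21^8 ≡ 3
21^9 ≡ 17
21^10 ≡ 12
21^11 ≡ 22
21^12 ≡ 2
21^13 ≡ 19
21^14 ≡ 8
21^15 ≡ 7
21^16 ≡ 9
21^17 ≡ 5
21^18 ≡ 13
21^19 ≡ 20
21^20 ≡ 6
Found: a = 20.

20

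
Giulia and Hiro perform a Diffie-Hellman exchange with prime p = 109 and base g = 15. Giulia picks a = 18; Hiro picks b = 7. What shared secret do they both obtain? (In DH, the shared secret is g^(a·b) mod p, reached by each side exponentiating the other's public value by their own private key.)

63

Giulia sends A = g^a mod p = 15^18 mod 109.
15^1 ≡ 15 (mod 109)
15^2 = (15^1)^2 ≡ 15^2 = 225 ≡ 7 (mod 109)
15^4 = (15^2)^2 ≡ 7^2 = 49 ≡ 49 (mod 109)
15^8 = (15^4)^2 ≡ 49^2 = 2401 ≡ 3 (mod 109)
15^16 = (15^8)^2 ≡ 3^2 = 9 ≡ 9 (mod 109)
15^18 = 15^16 · 15^2 ≡ 9 · 7 ≡ 63 (mod 109).
So A = 63. Hiro then computes K = A^b mod p = 63^7 mod 109.
63^1 ≡ 63 (mod 109)
63^2 = (63^1)^2 ≡ 63^2 = 3969 ≡ 45 (mod 109)
63^4 = (63^2)^2 ≡ 45^2 = 2025 ≡ 63 (mod 109)
63^7 = 63^4 · 63^2 · 63^1 ≡ 63 · 45 · 63 ≡ 63 (mod 109).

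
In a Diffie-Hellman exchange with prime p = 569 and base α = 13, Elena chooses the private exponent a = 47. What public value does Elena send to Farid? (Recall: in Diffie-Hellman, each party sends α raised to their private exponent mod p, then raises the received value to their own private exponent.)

Public value = 13^47 mod 569.
13^1 ≡ 13 (mod 569)
13^2 = (13^1)^2 ≡ 13^2 = 169 ≡ 169 (mod 569)
13^4 = (13^2)^2 ≡ 169^2 = 28561 ≡ 111 (mod 569)
13^8 = (13^4)^2 ≡ 111^2 = 12321 ≡ 372 (mod 569)
13^16 = (13^8)^2 ≡ 372^2 = 138384 ≡ 117 (mod 569)
13^32 = (13^16)^2 ≡ 117^2 = 13689 ≡ 33 (mod 569)
13^47 = 13^32 · 13^8 · 13^4 · 13^2 · 13^1 ≡ 33 · 372 · 111 · 169 · 13 ≡ 297 (mod 569).

297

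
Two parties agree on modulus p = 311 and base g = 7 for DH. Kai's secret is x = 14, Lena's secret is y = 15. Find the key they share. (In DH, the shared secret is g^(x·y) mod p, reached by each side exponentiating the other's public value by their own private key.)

Lena sends B = g^y mod p = 7^15 mod 311.
7^1 ≡ 7 (mod 311)
7^2 = (7^1)^2 ≡ 7^2 = 49 ≡ 49 (mod 311)
7^4 = (7^2)^2 ≡ 49^2 = 2401 ≡ 224 (mod 311)
7^8 = (7^4)^2 ≡ 224^2 = 50176 ≡ 105 (mod 311)
7^15 = 7^8 · 7^4 · 7^2 · 7^1 ≡ 105 · 224 · 49 · 7 ≡ 20 (mod 311).
So B = 20. Kai then computes K = B^x mod p = 20^14 mod 311.
20^1 ≡ 20 (mod 311)
20^2 = (20^1)^2 ≡ 20^2 = 400 ≡ 89 (mod 311)
20^4 = (20^2)^2 ≡ 89^2 = 7921 ≡ 146 (mod 311)
20^8 = (20^4)^2 ≡ 146^2 = 21316 ≡ 168 (mod 311)
20^14 = 20^8 · 20^4 · 20^2 ≡ 168 · 146 · 89 ≡ 83 (mod 311).

83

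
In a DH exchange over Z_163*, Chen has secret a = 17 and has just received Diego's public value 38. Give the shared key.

Shared key K = 38^17 mod 163.
38^1 ≡ 38 (mod 163)
38^2 = (38^1)^2 ≡ 38^2 = 1444 ≡ 140 (mod 163)
38^4 = (38^2)^2 ≡ 140^2 = 19600 ≡ 40 (mod 163)
38^8 = (38^4)^2 ≡ 40^2 = 1600 ≡ 133 (mod 163)
38^16 = (38^8)^2 ≡ 133^2 = 17689 ≡ 85 (mod 163)
38^17 = 38^16 · 38^1 ≡ 85 · 38 ≡ 133 (mod 163).

133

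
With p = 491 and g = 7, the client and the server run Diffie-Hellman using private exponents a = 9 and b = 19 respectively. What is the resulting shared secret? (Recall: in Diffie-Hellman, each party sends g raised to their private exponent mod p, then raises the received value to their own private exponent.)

The client sends A = g^a mod p = 7^9 mod 491.
7^1 ≡ 7 (mod 491)
7^2 = (7^1)^2 ≡ 7^2 = 49 ≡ 49 (mod 491)
7^4 = (7^2)^2 ≡ 49^2 = 2401 ≡ 437 (mod 491)
7^8 = (7^4)^2 ≡ 437^2 = 190969 ≡ 461 (mod 491)
7^9 = 7^8 · 7^1 ≡ 461 · 7 ≡ 281 (mod 491).
So A = 281. The server then computes K = A^b mod p = 281^19 mod 491.
281^1 ≡ 281 (mod 491)
281^2 = (281^1)^2 ≡ 281^2 = 78961 ≡ 401 (mod 491)
281^4 = (281^2)^2 ≡ 401^2 = 160801 ≡ 244 (mod 491)
281^8 = (281^4)^2 ≡ 244^2 = 59536 ≡ 125 (mod 491)
281^16 = (281^8)^2 ≡ 125^2 = 15625 ≡ 404 (mod 491)
281^19 = 281^16 · 281^2 · 281^1 ≡ 404 · 401 · 281 ≡ 59 (mod 491).

59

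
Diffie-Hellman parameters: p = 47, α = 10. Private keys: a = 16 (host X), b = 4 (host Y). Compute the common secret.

Host X sends A = α^a mod p = 10^16 mod 47.
10^1 ≡ 10 (mod 47)
10^2 = (10^1)^2 ≡ 10^2 = 100 ≡ 6 (mod 47)
10^4 = (10^2)^2 ≡ 6^2 = 36 ≡ 36 (mod 47)
10^8 = (10^4)^2 ≡ 36^2 = 1296 ≡ 27 (mod 47)
10^16 = (10^8)^2 ≡ 27^2 = 729 ≡ 24 (mod 47)
So A = 24. Host Y then computes K = A^b mod p = 24^4 mod 47.
24^1 ≡ 24 (mod 47)
24^2 = (24^1)^2 ≡ 24^2 = 576 ≡ 12 (mod 47)
24^4 = (24^2)^2 ≡ 12^2 = 144 ≡ 3 (mod 47)

3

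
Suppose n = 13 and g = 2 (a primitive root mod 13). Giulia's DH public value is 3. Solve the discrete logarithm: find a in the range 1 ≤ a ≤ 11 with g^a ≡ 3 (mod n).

Try successive powers of 2 modulo 13:
2^1 ≡ 2
2^2 ≡ 4
2^3 ≡ 8
2^4 ≡ 3
Found: a = 4.

4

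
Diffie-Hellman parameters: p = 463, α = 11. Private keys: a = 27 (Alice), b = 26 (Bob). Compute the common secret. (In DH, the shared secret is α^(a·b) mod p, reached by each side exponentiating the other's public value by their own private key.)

189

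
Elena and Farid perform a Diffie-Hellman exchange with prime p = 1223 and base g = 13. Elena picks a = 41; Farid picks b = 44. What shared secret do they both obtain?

1001

Elena sends A = g^a mod p = 13^41 mod 1223.
13^1 ≡ 13 (mod 1223)
13^2 = (13^1)^2 ≡ 13^2 = 169 ≡ 169 (mod 1223)
13^4 = (13^2)^2 ≡ 169^2 = 28561 ≡ 432 (mod 1223)
13^8 = (13^4)^2 ≡ 432^2 = 186624 ≡ 728 (mod 1223)
13^16 = (13^8)^2 ≡ 728^2 = 529984 ≡ 425 (mod 1223)
13^32 = (13^16)^2 ≡ 425^2 = 180625 ≡ 844 (mod 1223)
13^41 = 13^32 · 13^8 · 13^1 ≡ 844 · 728 · 13 ≡ 203 (mod 1223).
So A = 203. Farid then computes K = A^b mod p = 203^44 mod 1223.
203^1 ≡ 203 (mod 1223)
203^2 = (203^1)^2 ≡ 203^2 = 41209 ≡ 850 (mod 1223)
203^4 = (203^2)^2 ≡ 850^2 = 722500 ≡ 930 (mod 1223)
203^8 = (203^4)^2 ≡ 930^2 = 864900 ≡ 239 (mod 1223)
203^16 = (203^8)^2 ≡ 239^2 = 57121 ≡ 863 (mod 1223)
203^32 = (203^16)^2 ≡ 863^2 = 744769 ≡ 1185 (mod 1223)
203^44 = 203^32 · 203^8 · 203^4 ≡ 1185 · 239 · 930 ≡ 1001 (mod 1223).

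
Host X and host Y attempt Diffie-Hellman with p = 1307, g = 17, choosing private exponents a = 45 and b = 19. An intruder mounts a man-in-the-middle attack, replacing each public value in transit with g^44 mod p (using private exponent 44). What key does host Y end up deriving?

Host Y receives an intruder's public value M = 17^44 mod 1307 instead of the honest one.
17^1 ≡ 17 (mod 1307)
17^2 = (17^1)^2 ≡ 17^2 = 289 ≡ 289 (mod 1307)
17^4 = (17^2)^2 ≡ 289^2 = 83521 ≡ 1180 (mod 1307)
17^8 = (17^4)^2 ≡ 1180^2 = 1392400 ≡ 445 (mod 1307)
17^16 = (17^8)^2 ≡ 445^2 = 198025 ≡ 668 (mod 1307)
17^32 = (17^16)^2 ≡ 668^2 = 446224 ≡ 537 (mod 1307)
17^44 = 17^32 · 17^8 · 17^4 ≡ 537 · 445 · 1180 ≡ 1292 (mod 1307).
So M = 1292. Host Y computes K = M^19 mod 1307.
1292^1 ≡ 1292 (mod 1307)
1292^2 = (1292^1)^2 ≡ 1292^2 = 1669264 ≡ 225 (mod 1307)
1292^4 = (1292^2)^2 ≡ 225^2 = 50625 ≡ 959 (mod 1307)
1292^8 = (1292^4)^2 ≡ 959^2 = 919681 ≡ 860 (mod 1307)
1292^16 = (1292^8)^2 ≡ 860^2 = 739600 ≡ 1145 (mod 1307)
1292^19 = 1292^16 · 1292^2 · 1292^1 ≡ 1145 · 225 · 1292 ≡ 424 (mod 1307).

424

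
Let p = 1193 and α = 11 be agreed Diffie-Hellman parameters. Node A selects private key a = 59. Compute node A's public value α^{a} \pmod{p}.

Public value = 11^{59} \pmod{1193}.
11^1 ≡ 11 (mod 1193)
11^2 = (11^1)^2 ≡ 11^2 = 121 ≡ 121 (mod 1193)
11^4 = (11^2)^2 ≡ 121^2 = 14641 ≡ 325 (mod 1193)
11^8 = (11^4)^2 ≡ 325^2 = 105625 ≡ 641 (mod 1193)
11^16 = (11^8)^2 ≡ 641^2 = 410881 ≡ 489 (mod 1193)
11^32 = (11^16)^2 ≡ 489^2 = 239121 ≡ 521 (mod 1193)
11^59 = 11^32 · 11^16 · 11^8 · 11^2 · 11^1 ≡ 521 · 489 · 641 · 121 · 11 ≡ 439 (mod 1193).

439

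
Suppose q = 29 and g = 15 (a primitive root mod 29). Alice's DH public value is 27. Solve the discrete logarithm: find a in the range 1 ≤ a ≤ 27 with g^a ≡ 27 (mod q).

Try successive powers of 15 modulo 29:
15^1 ≡ 15
15^2 ≡ 22
15^3 ≡ 11
15^4 ≡ 20
15^5 ≡ 10
15^6 ≡ 5
15^7 ≡ 17
15^8 ≡ 23
15^9 ≡ 26
15^10 ≡ 13
15^11 ≡ 21
15^12 ≡ 25
15^13 ≡ 27
Found: a = 13.

13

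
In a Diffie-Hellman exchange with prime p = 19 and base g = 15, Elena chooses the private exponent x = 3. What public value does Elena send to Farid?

12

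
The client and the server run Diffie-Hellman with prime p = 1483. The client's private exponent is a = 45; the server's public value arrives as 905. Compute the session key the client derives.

Shared key K = 905^45 mod 1483.
905^1 ≡ 905 (mod 1483)
905^2 = (905^1)^2 ≡ 905^2 = 819025 ≡ 409 (mod 1483)
905^4 = (905^2)^2 ≡ 409^2 = 167281 ≡ 1185 (mod 1483)
905^8 = (905^4)^2 ≡ 1185^2 = 1404225 ≡ 1307 (mod 1483)
905^16 = (905^8)^2 ≡ 1307^2 = 1708249 ≡ 1316 (mod 1483)
905^32 = (905^16)^2 ≡ 1316^2 = 1731856 ≡ 1195 (mod 1483)
905^45 = 905^32 · 905^8 · 905^4 · 905^1 ≡ 1195 · 1307 · 1185 · 905 ≡ 1102 (mod 1483).

1102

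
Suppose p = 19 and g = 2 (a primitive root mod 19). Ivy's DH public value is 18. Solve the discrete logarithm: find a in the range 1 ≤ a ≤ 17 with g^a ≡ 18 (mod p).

9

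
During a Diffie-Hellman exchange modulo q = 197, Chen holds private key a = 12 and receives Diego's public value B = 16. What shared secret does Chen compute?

Shared key K = 16^12 mod 197.
16^1 ≡ 16 (mod 197)
16^2 = (16^1)^2 ≡ 16^2 = 256 ≡ 59 (mod 197)
16^4 = (16^2)^2 ≡ 59^2 = 3481 ≡ 132 (mod 197)
16^8 = (16^4)^2 ≡ 132^2 = 17424 ≡ 88 (mod 197)
16^12 = 16^8 · 16^4 ≡ 88 · 132 ≡ 190 (mod 197).

190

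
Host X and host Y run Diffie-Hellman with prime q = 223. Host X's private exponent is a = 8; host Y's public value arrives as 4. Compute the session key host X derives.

197

Shared key K = 4^8 mod 223.
4^1 ≡ 4 (mod 223)
4^2 = (4^1)^2 ≡ 4^2 = 16 ≡ 16 (mod 223)
4^4 = (4^2)^2 ≡ 16^2 = 256 ≡ 33 (mod 223)
4^8 = (4^4)^2 ≡ 33^2 = 1089 ≡ 197 (mod 223)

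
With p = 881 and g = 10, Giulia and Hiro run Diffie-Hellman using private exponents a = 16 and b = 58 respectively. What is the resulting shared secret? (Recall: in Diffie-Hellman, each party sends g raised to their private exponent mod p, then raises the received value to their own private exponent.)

Giulia sends A = g^a mod p = 10^16 mod 881.
10^1 ≡ 10 (mod 881)
10^2 = (10^1)^2 ≡ 10^2 = 100 ≡ 100 (mod 881)
10^4 = (10^2)^2 ≡ 100^2 = 10000 ≡ 309 (mod 881)
10^8 = (10^4)^2 ≡ 309^2 = 95481 ≡ 333 (mod 881)
10^16 = (10^8)^2 ≡ 333^2 = 110889 ≡ 764 (mod 881)
So A = 764. Hiro then computes K = A^b mod p = 764^58 mod 881.
764^1 ≡ 764 (mod 881)
764^2 = (764^1)^2 ≡ 764^2 = 583696 ≡ 474 (mod 881)
764^4 = (764^2)^2 ≡ 474^2 = 224676 ≡ 21 (mod 881)
764^8 = (764^4)^2 ≡ 21^2 = 441 ≡ 441 (mod 881)
764^16 = (764^8)^2 ≡ 441^2 = 194481 ≡ 661 (mod 881)
764^32 = (764^16)^2 ≡ 661^2 = 436921 ≡ 826 (mod 881)
764^58 = 764^32 · 764^16 · 764^8 · 764^2 ≡ 826 · 661 · 441 · 474 ≡ 45 (mod 881).

45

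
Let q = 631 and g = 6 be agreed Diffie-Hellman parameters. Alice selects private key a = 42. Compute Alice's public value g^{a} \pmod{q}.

228

Public value = 6^{42} \pmod{631}.
6^1 ≡ 6 (mod 631)
6^2 = (6^1)^2 ≡ 6^2 = 36 ≡ 36 (mod 631)
6^4 = (6^2)^2 ≡ 36^2 = 1296 ≡ 34 (mod 631)
6^8 = (6^4)^2 ≡ 34^2 = 1156 ≡ 525 (mod 631)
6^16 = (6^8)^2 ≡ 525^2 = 275625 ≡ 509 (mod 631)
6^32 = (6^16)^2 ≡ 509^2 = 259081 ≡ 371 (mod 631)
6^42 = 6^32 · 6^8 · 6^2 ≡ 371 · 525 · 36 ≡ 228 (mod 631).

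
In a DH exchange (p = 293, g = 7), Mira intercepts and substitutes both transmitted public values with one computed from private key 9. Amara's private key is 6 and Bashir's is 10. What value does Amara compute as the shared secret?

152

Amara receives Mira's public value M = 7^9 mod 293 instead of the honest one.
7^1 ≡ 7 (mod 293)
7^2 = (7^1)^2 ≡ 7^2 = 49 ≡ 49 (mod 293)
7^4 = (7^2)^2 ≡ 49^2 = 2401 ≡ 57 (mod 293)
7^8 = (7^4)^2 ≡ 57^2 = 3249 ≡ 26 (mod 293)
7^9 = 7^8 · 7^1 ≡ 26 · 7 ≡ 182 (mod 293).
So M = 182. Amara computes K = M^6 mod 293.
182^1 ≡ 182 (mod 293)
182^2 = (182^1)^2 ≡ 182^2 = 33124 ≡ 15 (mod 293)
182^4 = (182^2)^2 ≡ 15^2 = 225 ≡ 225 (mod 293)
182^6 = 182^4 · 182^2 ≡ 225 · 15 ≡ 152 (mod 293).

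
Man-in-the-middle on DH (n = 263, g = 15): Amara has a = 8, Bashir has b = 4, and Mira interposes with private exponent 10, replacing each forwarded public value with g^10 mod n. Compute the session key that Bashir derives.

69

Bashir receives Mira's public value M = 15^10 mod 263 instead of the honest one.
15^1 ≡ 15 (mod 263)
15^2 = (15^1)^2 ≡ 15^2 = 225 ≡ 225 (mod 263)
15^4 = (15^2)^2 ≡ 225^2 = 50625 ≡ 129 (mod 263)
15^8 = (15^4)^2 ≡ 129^2 = 16641 ≡ 72 (mod 263)
15^10 = 15^8 · 15^2 ≡ 72 · 225 ≡ 157 (mod 263).
So M = 157. Bashir computes K = M^4 mod 263.
157^1 ≡ 157 (mod 263)
157^2 = (157^1)^2 ≡ 157^2 = 24649 ≡ 190 (mod 263)
157^4 = (157^2)^2 ≡ 190^2 = 36100 ≡ 69 (mod 263)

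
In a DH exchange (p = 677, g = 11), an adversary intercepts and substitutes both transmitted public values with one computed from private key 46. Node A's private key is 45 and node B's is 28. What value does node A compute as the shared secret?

222

Node A receives an adversary's public value M = 11^46 mod 677 instead of the honest one.
11^1 ≡ 11 (mod 677)
11^2 = (11^1)^2 ≡ 11^2 = 121 ≡ 121 (mod 677)
11^4 = (11^2)^2 ≡ 121^2 = 14641 ≡ 424 (mod 677)
11^8 = (11^4)^2 ≡ 424^2 = 179776 ≡ 371 (mod 677)
11^16 = (11^8)^2 ≡ 371^2 = 137641 ≡ 210 (mod 677)
11^32 = (11^16)^2 ≡ 210^2 = 44100 ≡ 95 (mod 677)
11^46 = 11^32 · 11^8 · 11^4 · 11^2 ≡ 95 · 371 · 424 · 121 ≡ 25 (mod 677).
So M = 25. Node A computes K = M^45 mod 677.
25^1 ≡ 25 (mod 677)
25^2 = (25^1)^2 ≡ 25^2 = 625 ≡ 625 (mod 677)
25^4 = (25^2)^2 ≡ 625^2 = 390625 ≡ 673 (mod 677)
25^8 = (25^4)^2 ≡ 673^2 = 452929 ≡ 16 (mod 677)
25^16 = (25^8)^2 ≡ 16^2 = 256 ≡ 256 (mod 677)
25^32 = (25^16)^2 ≡ 256^2 = 65536 ≡ 544 (mod 677)
25^45 = 25^32 · 25^8 · 25^4 · 25^1 ≡ 544 · 16 · 673 · 25 ≡ 222 (mod 677).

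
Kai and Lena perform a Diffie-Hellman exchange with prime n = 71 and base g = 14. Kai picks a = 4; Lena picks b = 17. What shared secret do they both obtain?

25

Kai sends A = g^a mod n = 14^4 mod 71.
14^1 ≡ 14 (mod 71)
14^2 = (14^1)^2 ≡ 14^2 = 196 ≡ 54 (mod 71)
14^4 = (14^2)^2 ≡ 54^2 = 2916 ≡ 5 (mod 71)
So A = 5. Lena then computes K = A^b mod n = 5^17 mod 71.
5^1 ≡ 5 (mod 71)
5^2 = (5^1)^2 ≡ 5^2 = 25 ≡ 25 (mod 71)
5^4 = (5^2)^2 ≡ 25^2 = 625 ≡ 57 (mod 71)
5^8 = (5^4)^2 ≡ 57^2 = 3249 ≡ 54 (mod 71)
5^16 = (5^8)^2 ≡ 54^2 = 2916 ≡ 5 (mod 71)
5^17 = 5^16 · 5^1 ≡ 5 · 5 ≡ 25 (mod 71).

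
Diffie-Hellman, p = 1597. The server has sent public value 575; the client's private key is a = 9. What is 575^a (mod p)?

724

Shared key K = 575^9 mod 1597.
575^1 ≡ 575 (mod 1597)
575^2 = (575^1)^2 ≡ 575^2 = 330625 ≡ 46 (mod 1597)
575^4 = (575^2)^2 ≡ 46^2 = 2116 ≡ 519 (mod 1597)
575^8 = (575^4)^2 ≡ 519^2 = 269361 ≡ 1065 (mod 1597)
575^9 = 575^8 · 575^1 ≡ 1065 · 575 ≡ 724 (mod 1597).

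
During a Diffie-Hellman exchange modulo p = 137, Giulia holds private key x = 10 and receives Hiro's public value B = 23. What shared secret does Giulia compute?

39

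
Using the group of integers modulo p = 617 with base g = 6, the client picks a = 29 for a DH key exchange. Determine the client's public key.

611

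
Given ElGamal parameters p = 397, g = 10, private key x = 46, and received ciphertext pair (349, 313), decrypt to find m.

22

Shared mask s = c₁^x mod p = 349^46 mod 397.
349^1 ≡ 349 (mod 397)
349^2 = (349^1)^2 ≡ 349^2 = 121801 ≡ 319 (mod 397)
349^4 = (349^2)^2 ≡ 319^2 = 101761 ≡ 129 (mod 397)
349^8 = (349^4)^2 ≡ 129^2 = 16641 ≡ 364 (mod 397)
349^16 = (349^8)^2 ≡ 364^2 = 132496 ≡ 295 (mod 397)
349^32 = (349^16)^2 ≡ 295^2 = 87025 ≡ 82 (mod 397)
349^46 = 349^32 · 349^8 · 349^4 · 349^2 ≡ 82 · 364 · 129 · 319 ≡ 321 (mod 397).
So s = 321; s⁻¹ ≡ 47 (mod 397).
m = c₂ · s⁻¹ mod 397 = 313 · 47 mod 397 = 22.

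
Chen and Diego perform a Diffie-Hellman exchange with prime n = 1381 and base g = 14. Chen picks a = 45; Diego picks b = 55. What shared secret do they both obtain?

Chen sends A = g^a mod n = 14^45 mod 1381.
14^1 ≡ 14 (mod 1381)
14^2 = (14^1)^2 ≡ 14^2 = 196 ≡ 196 (mod 1381)
14^4 = (14^2)^2 ≡ 196^2 = 38416 ≡ 1129 (mod 1381)
14^8 = (14^4)^2 ≡ 1129^2 = 1274641 ≡ 1359 (mod 1381)
14^16 = (14^8)^2 ≡ 1359^2 = 1846881 ≡ 484 (mod 1381)
14^32 = (14^16)^2 ≡ 484^2 = 234256 ≡ 867 (mod 1381)
14^45 = 14^32 · 14^8 · 14^4 · 14^1 ≡ 867 · 1359 · 1129 · 14 ≡ 1085 (mod 1381).
So A = 1085. Diego then computes K = A^b mod n = 1085^55 mod 1381.
1085^1 ≡ 1085 (mod 1381)
1085^2 = (1085^1)^2 ≡ 1085^2 = 1177225 ≡ 613 (mod 1381)
1085^4 = (1085^2)^2 ≡ 613^2 = 375769 ≡ 137 (mod 1381)
1085^8 = (1085^4)^2 ≡ 137^2 = 18769 ≡ 816 (mod 1381)
1085^16 = (1085^8)^2 ≡ 816^2 = 665856 ≡ 214 (mod 1381)
1085^32 = (1085^16)^2 ≡ 214^2 = 45796 ≡ 223 (mod 1381)
1085^55 = 1085^32 · 1085^16 · 1085^4 · 1085^2 · 1085^1 ≡ 223 · 214 · 137 · 613 · 1085 ≡ 1242 (mod 1381).

1242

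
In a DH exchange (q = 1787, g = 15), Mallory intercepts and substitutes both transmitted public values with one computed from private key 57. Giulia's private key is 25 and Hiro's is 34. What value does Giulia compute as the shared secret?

1589

Giulia receives Mallory's public value M = 15^57 mod 1787 instead of the honest one.
15^1 ≡ 15 (mod 1787)
15^2 = (15^1)^2 ≡ 15^2 = 225 ≡ 225 (mod 1787)
15^4 = (15^2)^2 ≡ 225^2 = 50625 ≡ 589 (mod 1787)
15^8 = (15^4)^2 ≡ 589^2 = 346921 ≡ 243 (mod 1787)
15^16 = (15^8)^2 ≡ 243^2 = 59049 ≡ 78 (mod 1787)
15^32 = (15^16)^2 ≡ 78^2 = 6084 ≡ 723 (mod 1787)
15^57 = 15^32 · 15^16 · 15^8 · 15^1 ≡ 723 · 78 · 243 · 15 ≡ 1094 (mod 1787).
So M = 1094. Giulia computes K = M^25 mod 1787.
1094^1 ≡ 1094 (mod 1787)
1094^2 = (1094^1)^2 ≡ 1094^2 = 1196836 ≡ 1333 (mod 1787)
1094^4 = (1094^2)^2 ≡ 1333^2 = 1776889 ≡ 611 (mod 1787)
1094^8 = (1094^4)^2 ≡ 611^2 = 373321 ≡ 1625 (mod 1787)
1094^16 = (1094^8)^2 ≡ 1625^2 = 2640625 ≡ 1226 (mod 1787)
1094^25 = 1094^16 · 1094^8 · 1094^1 ≡ 1226 · 1625 · 1094 ≡ 1589 (mod 1787).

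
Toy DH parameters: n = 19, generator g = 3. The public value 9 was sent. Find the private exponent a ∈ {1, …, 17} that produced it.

Try successive powers of 3 modulo 19:
3^1 ≡ 3
3^2 ≡ 9
Found: a = 2.

2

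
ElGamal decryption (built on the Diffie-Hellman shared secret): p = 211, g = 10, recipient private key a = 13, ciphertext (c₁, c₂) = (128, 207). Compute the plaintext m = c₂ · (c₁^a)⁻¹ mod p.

Shared mask s = c₁^a mod p = 128^13 mod 211.
128^1 ≡ 128 (mod 211)
128^2 = (128^1)^2 ≡ 128^2 = 16384 ≡ 137 (mod 211)
128^4 = (128^2)^2 ≡ 137^2 = 18769 ≡ 201 (mod 211)
128^8 = (128^4)^2 ≡ 201^2 = 40401 ≡ 100 (mod 211)
128^13 = 128^8 · 128^4 · 128^1 ≡ 100 · 201 · 128 ≡ 77 (mod 211).
So s = 77; s⁻¹ ≡ 74 (mod 211).
m = c₂ · s⁻¹ mod 211 = 207 · 74 mod 211 = 126.

126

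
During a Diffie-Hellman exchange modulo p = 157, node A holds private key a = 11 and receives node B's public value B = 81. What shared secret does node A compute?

Shared key K = 81^11 mod 157.
81^1 ≡ 81 (mod 157)
81^2 = (81^1)^2 ≡ 81^2 = 6561 ≡ 124 (mod 157)
81^4 = (81^2)^2 ≡ 124^2 = 15376 ≡ 147 (mod 157)
81^8 = (81^4)^2 ≡ 147^2 = 21609 ≡ 100 (mod 157)
81^11 = 81^8 · 81^2 · 81^1 ≡ 100 · 124 · 81 ≡ 71 (mod 157).

71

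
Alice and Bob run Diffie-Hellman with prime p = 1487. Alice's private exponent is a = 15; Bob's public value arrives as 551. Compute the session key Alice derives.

Shared key K = 551^15 mod 1487.
551^1 ≡ 551 (mod 1487)
551^2 = (551^1)^2 ≡ 551^2 = 303601 ≡ 253 (mod 1487)
551^4 = (551^2)^2 ≡ 253^2 = 64009 ≡ 68 (mod 1487)
551^8 = (551^4)^2 ≡ 68^2 = 4624 ≡ 163 (mod 1487)
551^15 = 551^8 · 551^4 · 551^2 · 551^1 ≡ 163 · 68 · 253 · 551 ≡ 1152 (mod 1487).

1152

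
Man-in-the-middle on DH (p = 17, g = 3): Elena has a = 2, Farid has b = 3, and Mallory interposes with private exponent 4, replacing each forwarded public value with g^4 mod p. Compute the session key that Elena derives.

16

Elena receives Mallory's public value M = 3^4 mod 17 instead of the honest one.
3^1 ≡ 3 (mod 17)
3^2 = (3^1)^2 ≡ 3^2 = 9 ≡ 9 (mod 17)
3^4 = (3^2)^2 ≡ 9^2 = 81 ≡ 13 (mod 17)
So M = 13. Elena computes K = M^2 mod 17.
13^1 ≡ 13 (mod 17)
13^2 = (13^1)^2 ≡ 13^2 = 169 ≡ 16 (mod 17)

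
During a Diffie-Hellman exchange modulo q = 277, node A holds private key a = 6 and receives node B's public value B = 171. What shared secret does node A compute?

131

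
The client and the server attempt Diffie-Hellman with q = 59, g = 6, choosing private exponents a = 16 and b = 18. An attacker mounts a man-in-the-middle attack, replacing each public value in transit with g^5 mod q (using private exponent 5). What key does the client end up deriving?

The client receives an attacker's public value M = 6^5 mod 59 instead of the honest one.
6^1 ≡ 6 (mod 59)
6^2 = (6^1)^2 ≡ 6^2 = 36 ≡ 36 (mod 59)
6^4 = (6^2)^2 ≡ 36^2 = 1296 ≡ 57 (mod 59)
6^5 = 6^4 · 6^1 ≡ 57 · 6 ≡ 47 (mod 59).
So M = 47. The client computes K = M^16 mod 59.
47^1 ≡ 47 (mod 59)
47^2 = (47^1)^2 ≡ 47^2 = 2209 ≡ 26 (mod 59)
47^4 = (47^2)^2 ≡ 26^2 = 676 ≡ 27 (mod 59)
47^8 = (47^4)^2 ≡ 27^2 = 729 ≡ 21 (mod 59)
47^16 = (47^8)^2 ≡ 21^2 = 441 ≡ 28 (mod 59)

28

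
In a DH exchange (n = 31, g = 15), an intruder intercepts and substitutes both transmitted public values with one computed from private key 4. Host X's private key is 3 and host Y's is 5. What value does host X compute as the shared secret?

8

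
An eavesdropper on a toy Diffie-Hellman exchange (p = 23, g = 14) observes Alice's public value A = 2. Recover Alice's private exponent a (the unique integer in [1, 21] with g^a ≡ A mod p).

Try successive powers of 14 modulo 23:
14^1 ≡ 14
14^2 ≡ 12
14^3 ≡ 7
14^4 ≡ 6
14^5 ≡ 15
14^6 ≡ 3
14^7 ≡ 19
14^8 ≡ 13
14^9 ≡ 21
14^10 ≡ 18
14^11 ≡ 22
14^12 ≡ 9
14^13 ≡ 11
14^14 ≡ 16
14^15 ≡ 17
14^16 ≡ 8
14^17 ≡ 20
14^18 ≡ 4
14^19 ≡ 10
14^20 ≡ 2
Found: a = 20.

20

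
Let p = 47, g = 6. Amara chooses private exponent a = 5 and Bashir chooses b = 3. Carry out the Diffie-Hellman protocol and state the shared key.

Bashir sends B = g^b mod p = 6^3 mod 47.
6^1 ≡ 6 (mod 47)
6^2 = (6^1)^2 ≡ 6^2 = 36 ≡ 36 (mod 47)
6^3 = 6^2 · 6^1 ≡ 36 · 6 ≡ 28 (mod 47).
So B = 28. Amara then computes K = B^a mod p = 28^5 mod 47.
28^1 ≡ 28 (mod 47)
28^2 = (28^1)^2 ≡ 28^2 = 784 ≡ 32 (mod 47)
28^4 = (28^2)^2 ≡ 32^2 = 1024 ≡ 37 (mod 47)
28^5 = 28^4 · 28^1 ≡ 37 · 28 ≡ 2 (mod 47).

2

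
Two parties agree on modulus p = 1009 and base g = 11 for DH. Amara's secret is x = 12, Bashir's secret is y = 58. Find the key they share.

Amara sends A = g^x mod p = 11^12 mod 1009.
11^1 ≡ 11 (mod 1009)
11^2 = (11^1)^2 ≡ 11^2 = 121 ≡ 121 (mod 1009)
11^4 = (11^2)^2 ≡ 121^2 = 14641 ≡ 515 (mod 1009)
11^8 = (11^4)^2 ≡ 515^2 = 265225 ≡ 867 (mod 1009)
11^12 = 11^8 · 11^4 ≡ 867 · 515 ≡ 527 (mod 1009).
So A = 527. Bashir then computes K = A^y mod p = 527^58 mod 1009.
527^1 ≡ 527 (mod 1009)
527^2 = (527^1)^2 ≡ 527^2 = 277729 ≡ 254 (mod 1009)
527^4 = (527^2)^2 ≡ 254^2 = 64516 ≡ 949 (mod 1009)
527^8 = (527^4)^2 ≡ 949^2 = 900601 ≡ 573 (mod 1009)
527^16 = (527^8)^2 ≡ 573^2 = 328329 ≡ 404 (mod 1009)
527^32 = (527^16)^2 ≡ 404^2 = 163216 ≡ 767 (mod 1009)
527^58 = 527^32 · 527^16 · 527^8 · 527^2 ≡ 767 · 404 · 573 · 254 ≡ 605 (mod 1009).

605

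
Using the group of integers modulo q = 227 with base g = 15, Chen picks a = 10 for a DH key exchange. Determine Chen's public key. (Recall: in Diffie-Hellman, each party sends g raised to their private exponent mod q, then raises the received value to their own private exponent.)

195

Public value = 15^10 mod 227.
15^1 ≡ 15 (mod 227)
15^2 = (15^1)^2 ≡ 15^2 = 225 ≡ 225 (mod 227)
15^4 = (15^2)^2 ≡ 225^2 = 50625 ≡ 4 (mod 227)
15^8 = (15^4)^2 ≡ 4^2 = 16 ≡ 16 (mod 227)
15^10 = 15^8 · 15^2 ≡ 16 · 225 ≡ 195 (mod 227).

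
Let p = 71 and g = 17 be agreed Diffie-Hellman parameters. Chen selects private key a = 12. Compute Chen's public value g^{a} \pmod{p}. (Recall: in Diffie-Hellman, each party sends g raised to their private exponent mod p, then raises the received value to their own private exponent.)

Public value = 17^{12} \pmod{71}.
17^1 ≡ 17 (mod 71)
17^2 = (17^1)^2 ≡ 17^2 = 289 ≡ 5 (mod 71)
17^4 = (17^2)^2 ≡ 5^2 = 25 ≡ 25 (mod 71)
17^8 = (17^4)^2 ≡ 25^2 = 625 ≡ 57 (mod 71)
17^12 = 17^8 · 17^4 ≡ 57 · 25 ≡ 5 (mod 71).

5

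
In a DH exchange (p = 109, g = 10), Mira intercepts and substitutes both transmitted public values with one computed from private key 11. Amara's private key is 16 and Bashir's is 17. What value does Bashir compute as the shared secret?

Bashir receives Mira's public value M = 10^11 mod 109 instead of the honest one.
10^1 ≡ 10 (mod 109)
10^2 = (10^1)^2 ≡ 10^2 = 100 ≡ 100 (mod 109)
10^4 = (10^2)^2 ≡ 100^2 = 10000 ≡ 81 (mod 109)
10^8 = (10^4)^2 ≡ 81^2 = 6561 ≡ 21 (mod 109)
10^11 = 10^8 · 10^2 · 10^1 ≡ 21 · 100 · 10 ≡ 72 (mod 109).
So M = 72. Bashir computes K = M^17 mod 109.
72^1 ≡ 72 (mod 109)
72^2 = (72^1)^2 ≡ 72^2 = 5184 ≡ 61 (mod 109)
72^4 = (72^2)^2 ≡ 61^2 = 3721 ≡ 15 (mod 109)
72^8 = (72^4)^2 ≡ 15^2 = 225 ≡ 7 (mod 109)
72^16 = (72^8)^2 ≡ 7^2 = 49 ≡ 49 (mod 109)
72^17 = 72^16 · 72^1 ≡ 49 · 72 ≡ 40 (mod 109).

40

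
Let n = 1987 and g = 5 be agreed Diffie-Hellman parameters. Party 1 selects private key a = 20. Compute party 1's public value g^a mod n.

1895

Public value = 5^20 mod 1987.
5^1 ≡ 5 (mod 1987)
5^2 = (5^1)^2 ≡ 5^2 = 25 ≡ 25 (mod 1987)
5^4 = (5^2)^2 ≡ 25^2 = 625 ≡ 625 (mod 1987)
5^8 = (5^4)^2 ≡ 625^2 = 390625 ≡ 1173 (mod 1987)
5^16 = (5^8)^2 ≡ 1173^2 = 1375929 ≡ 925 (mod 1987)
5^20 = 5^16 · 5^4 ≡ 925 · 625 ≡ 1895 (mod 1987).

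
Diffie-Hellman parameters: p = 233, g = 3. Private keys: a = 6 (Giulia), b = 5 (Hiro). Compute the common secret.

Hiro sends B = g^b mod p = 3^5 mod 233.
3^1 ≡ 3 (mod 233)
3^2 = (3^1)^2 ≡ 3^2 = 9 ≡ 9 (mod 233)
3^4 = (3^2)^2 ≡ 9^2 = 81 ≡ 81 (mod 233)
3^5 = 3^4 · 3^1 ≡ 81 · 3 ≡ 10 (mod 233).
So B = 10. Giulia then computes K = B^a mod p = 10^6 mod 233.
10^1 ≡ 10 (mod 233)
10^2 = (10^1)^2 ≡ 10^2 = 100 ≡ 100 (mod 233)
10^4 = (10^2)^2 ≡ 100^2 = 10000 ≡ 214 (mod 233)
10^6 = 10^4 · 10^2 ≡ 214 · 100 ≡ 197 (mod 233).

197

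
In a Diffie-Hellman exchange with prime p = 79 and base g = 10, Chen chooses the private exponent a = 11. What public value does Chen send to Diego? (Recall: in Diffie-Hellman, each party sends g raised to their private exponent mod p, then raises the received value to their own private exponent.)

64

Public value = 10^11 (mod 79).
10^1 ≡ 10 (mod 79)
10^2 = (10^1)^2 ≡ 10^2 = 100 ≡ 21 (mod 79)
10^4 = (10^2)^2 ≡ 21^2 = 441 ≡ 46 (mod 79)
10^8 = (10^4)^2 ≡ 46^2 = 2116 ≡ 62 (mod 79)
10^11 = 10^8 · 10^2 · 10^1 ≡ 62 · 21 · 10 ≡ 64 (mod 79).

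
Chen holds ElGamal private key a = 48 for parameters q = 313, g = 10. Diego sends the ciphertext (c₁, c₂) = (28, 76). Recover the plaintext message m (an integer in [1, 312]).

144

Shared mask s = c₁^a mod q = 28^48 mod 313.
28^1 ≡ 28 (mod 313)
28^2 = (28^1)^2 ≡ 28^2 = 784 ≡ 158 (mod 313)
28^4 = (28^2)^2 ≡ 158^2 = 24964 ≡ 237 (mod 313)
28^8 = (28^4)^2 ≡ 237^2 = 56169 ≡ 142 (mod 313)
28^16 = (28^8)^2 ≡ 142^2 = 20164 ≡ 132 (mod 313)
28^32 = (28^16)^2 ≡ 132^2 = 17424 ≡ 209 (mod 313)
28^48 = 28^32 · 28^16 ≡ 209 · 132 ≡ 44 (mod 313).
So s = 44; s⁻¹ ≡ 249 (mod 313).
m = c₂ · s⁻¹ mod 313 = 76 · 249 mod 313 = 144.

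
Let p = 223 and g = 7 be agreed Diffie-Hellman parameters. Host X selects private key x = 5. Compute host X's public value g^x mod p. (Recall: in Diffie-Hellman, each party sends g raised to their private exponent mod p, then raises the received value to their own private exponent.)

Public value = 7^5 mod 223.
7^1 ≡ 7 (mod 223)
7^2 = (7^1)^2 ≡ 7^2 = 49 ≡ 49 (mod 223)
7^4 = (7^2)^2 ≡ 49^2 = 2401 ≡ 171 (mod 223)
7^5 = 7^4 · 7^1 ≡ 171 · 7 ≡ 82 (mod 223).

82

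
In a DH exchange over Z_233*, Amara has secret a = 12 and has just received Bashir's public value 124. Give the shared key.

64

Shared key K = 124^12 mod 233.
124^1 ≡ 124 (mod 233)
124^2 = (124^1)^2 ≡ 124^2 = 15376 ≡ 231 (mod 233)
124^4 = (124^2)^2 ≡ 231^2 = 53361 ≡ 4 (mod 233)
124^8 = (124^4)^2 ≡ 4^2 = 16 ≡ 16 (mod 233)
124^12 = 124^8 · 124^4 ≡ 16 · 4 ≡ 64 (mod 233).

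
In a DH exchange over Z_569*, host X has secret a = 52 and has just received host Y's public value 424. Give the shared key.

43

Shared key K = 424^52 mod 569.
424^1 ≡ 424 (mod 569)
424^2 = (424^1)^2 ≡ 424^2 = 179776 ≡ 541 (mod 569)
424^4 = (424^2)^2 ≡ 541^2 = 292681 ≡ 215 (mod 569)
424^8 = (424^4)^2 ≡ 215^2 = 46225 ≡ 136 (mod 569)
424^16 = (424^8)^2 ≡ 136^2 = 18496 ≡ 288 (mod 569)
424^32 = (424^16)^2 ≡ 288^2 = 82944 ≡ 439 (mod 569)
424^52 = 424^32 · 424^16 · 424^4 ≡ 439 · 288 · 215 ≡ 43 (mod 569).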